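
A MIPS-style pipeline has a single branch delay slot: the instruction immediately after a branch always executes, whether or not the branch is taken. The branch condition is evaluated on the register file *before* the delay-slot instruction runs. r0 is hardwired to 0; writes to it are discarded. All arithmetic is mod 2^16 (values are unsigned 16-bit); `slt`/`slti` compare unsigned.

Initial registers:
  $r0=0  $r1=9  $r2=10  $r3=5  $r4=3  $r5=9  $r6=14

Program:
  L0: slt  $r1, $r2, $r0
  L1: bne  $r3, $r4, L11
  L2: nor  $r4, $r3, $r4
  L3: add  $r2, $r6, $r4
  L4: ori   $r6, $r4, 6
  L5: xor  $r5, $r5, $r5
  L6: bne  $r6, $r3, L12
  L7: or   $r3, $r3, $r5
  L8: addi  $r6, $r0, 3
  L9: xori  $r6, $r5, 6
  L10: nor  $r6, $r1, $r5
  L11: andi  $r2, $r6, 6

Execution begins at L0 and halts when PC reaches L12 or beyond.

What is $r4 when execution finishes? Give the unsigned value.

65528

[0] slt  $r1, $r2, $r0  →  {$r0:0, $r1:0, $r2:10, $r3:5, $r4:3, $r5:9, $r6:14}
[1] bne  $r3, $r4, L11  →  {$r0:0, $r1:0, $r2:10, $r3:5, $r4:3, $r5:9, $r6:14}  ⟨branch taken⟩
[2] nor  $r4, $r3, $r4  →  {$r0:0, $r1:0, $r2:10, $r3:5, $r4:65528, $r5:9, $r6:14}
[11] andi  $r2, $r6, 6  →  {$r0:0, $r1:0, $r2:6, $r3:5, $r4:65528, $r5:9, $r6:14}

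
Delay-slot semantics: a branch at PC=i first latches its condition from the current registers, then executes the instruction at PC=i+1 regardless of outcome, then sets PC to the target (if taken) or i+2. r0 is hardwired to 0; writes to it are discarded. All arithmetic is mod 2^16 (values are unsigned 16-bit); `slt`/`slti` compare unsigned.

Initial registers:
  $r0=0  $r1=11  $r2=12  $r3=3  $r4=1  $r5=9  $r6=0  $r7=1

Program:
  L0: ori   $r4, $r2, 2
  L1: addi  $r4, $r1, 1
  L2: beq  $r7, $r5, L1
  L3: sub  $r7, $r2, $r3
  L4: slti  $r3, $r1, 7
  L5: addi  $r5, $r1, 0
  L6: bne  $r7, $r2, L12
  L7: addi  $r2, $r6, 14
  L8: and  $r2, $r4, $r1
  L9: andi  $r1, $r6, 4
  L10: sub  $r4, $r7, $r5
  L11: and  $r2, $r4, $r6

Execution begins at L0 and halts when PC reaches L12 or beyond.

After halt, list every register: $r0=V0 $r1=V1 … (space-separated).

$r0=0 $r1=11 $r2=14 $r3=0 $r4=12 $r5=11 $r6=0 $r7=9

[0] ori   $r4, $r2, 2  →  {$r0:0, $r1:11, $r2:12, $r3:3, $r4:14, $r5:9, $r6:0, $r7:1}
[1] addi  $r4, $r1, 1  →  {$r0:0, $r1:11, $r2:12, $r3:3, $r4:12, $r5:9, $r6:0, $r7:1}
[2] beq  $r7, $r5, L1  →  {$r0:0, $r1:11, $r2:12, $r3:3, $r4:12, $r5:9, $r6:0, $r7:1}  ⟨branch fallthrough⟩
[3] sub  $r7, $r2, $r3  →  {$r0:0, $r1:11, $r2:12, $r3:3, $r4:12, $r5:9, $r6:0, $r7:9}
[4] slti  $r3, $r1, 7  →  {$r0:0, $r1:11, $r2:12, $r3:0, $r4:12, $r5:9, $r6:0, $r7:9}
[5] addi  $r5, $r1, 0  →  {$r0:0, $r1:11, $r2:12, $r3:0, $r4:12, $r5:11, $r6:0, $r7:9}
[6] bne  $r7, $r2, L12  →  {$r0:0, $r1:11, $r2:12, $r3:0, $r4:12, $r5:11, $r6:0, $r7:9}  ⟨branch taken⟩
[7] addi  $r2, $r6, 14  →  {$r0:0, $r1:11, $r2:14, $r3:0, $r4:12, $r5:11, $r6:0, $r7:9}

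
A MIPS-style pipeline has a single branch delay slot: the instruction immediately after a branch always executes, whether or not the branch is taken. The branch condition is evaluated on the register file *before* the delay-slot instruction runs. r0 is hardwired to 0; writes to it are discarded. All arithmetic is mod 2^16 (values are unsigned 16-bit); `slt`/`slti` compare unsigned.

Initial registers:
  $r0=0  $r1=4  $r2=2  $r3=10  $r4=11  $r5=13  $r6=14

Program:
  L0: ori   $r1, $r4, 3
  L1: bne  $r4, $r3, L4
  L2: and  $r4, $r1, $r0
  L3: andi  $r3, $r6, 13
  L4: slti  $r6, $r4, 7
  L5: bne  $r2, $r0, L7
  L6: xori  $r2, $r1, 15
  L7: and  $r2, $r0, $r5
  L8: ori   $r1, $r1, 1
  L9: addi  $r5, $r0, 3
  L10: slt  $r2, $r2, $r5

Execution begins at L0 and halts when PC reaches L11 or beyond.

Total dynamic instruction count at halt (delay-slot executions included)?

10

PC=0  ori   $r1, $r4, 3      | $r0=0 $r1=11 $r2=2 $r3=10 $r4=11 $r5=13 $r6=14
PC=1  bne  $r4, $r3, L4      | $r0=0 $r1=11 $r2=2 $r3=10 $r4=11 $r5=13 $r6=14  [TAKEN]
PC=2  and  $r4, $r1, $r0     | $r0=0 $r1=11 $r2=2 $r3=10 $r4=0 $r5=13 $r6=14
PC=4  slti  $r6, $r4, 7      | $r0=0 $r1=11 $r2=2 $r3=10 $r4=0 $r5=13 $r6=1
PC=5  bne  $r2, $r0, L7      | $r0=0 $r1=11 $r2=2 $r3=10 $r4=0 $r5=13 $r6=1  [TAKEN]
PC=6  xori  $r2, $r1, 15     | $r0=0 $r1=11 $r2=4 $r3=10 $r4=0 $r5=13 $r6=1
PC=7  and  $r2, $r0, $r5     | $r0=0 $r1=11 $r2=0 $r3=10 $r4=0 $r5=13 $r6=1
PC=8  ori   $r1, $r1, 1      | $r0=0 $r1=11 $r2=0 $r3=10 $r4=0 $r5=13 $r6=1
PC=9  addi  $r5, $r0, 3      | $r0=0 $r1=11 $r2=0 $r3=10 $r4=0 $r5=3 $r6=1
PC=10 slt  $r2, $r2, $r5     | $r0=0 $r1=11 $r2=1 $r3=10 $r4=0 $r5=3 $r6=1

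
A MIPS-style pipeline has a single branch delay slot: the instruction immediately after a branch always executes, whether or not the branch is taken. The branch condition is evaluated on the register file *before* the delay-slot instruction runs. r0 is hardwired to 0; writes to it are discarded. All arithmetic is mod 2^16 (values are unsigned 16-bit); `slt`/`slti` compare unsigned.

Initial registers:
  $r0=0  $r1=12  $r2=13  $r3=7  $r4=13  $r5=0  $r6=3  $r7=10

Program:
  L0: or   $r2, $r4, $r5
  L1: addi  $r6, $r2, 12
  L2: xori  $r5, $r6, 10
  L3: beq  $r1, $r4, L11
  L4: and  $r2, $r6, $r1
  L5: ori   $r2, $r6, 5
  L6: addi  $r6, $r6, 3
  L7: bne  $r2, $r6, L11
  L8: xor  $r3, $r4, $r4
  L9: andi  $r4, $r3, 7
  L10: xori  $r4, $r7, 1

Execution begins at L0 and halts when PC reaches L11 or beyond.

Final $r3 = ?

0

PC=0  or   $r2, $r4, $r5     | $r0=0 $r1=12 $r2=13 $r3=7 $r4=13 $r5=0 $r6=3 $r7=10
PC=1  addi  $r6, $r2, 12     | $r0=0 $r1=12 $r2=13 $r3=7 $r4=13 $r5=0 $r6=25 $r7=10
PC=2  xori  $r5, $r6, 10     | $r0=0 $r1=12 $r2=13 $r3=7 $r4=13 $r5=19 $r6=25 $r7=10
PC=3  beq  $r1, $r4, L11     | $r0=0 $r1=12 $r2=13 $r3=7 $r4=13 $r5=19 $r6=25 $r7=10  [not taken]
PC=4  and  $r2, $r6, $r1     | $r0=0 $r1=12 $r2=8 $r3=7 $r4=13 $r5=19 $r6=25 $r7=10
PC=5  ori   $r2, $r6, 5      | $r0=0 $r1=12 $r2=29 $r3=7 $r4=13 $r5=19 $r6=25 $r7=10
PC=6  addi  $r6, $r6, 3      | $r0=0 $r1=12 $r2=29 $r3=7 $r4=13 $r5=19 $r6=28 $r7=10
PC=7  bne  $r2, $r6, L11     | $r0=0 $r1=12 $r2=29 $r3=7 $r4=13 $r5=19 $r6=28 $r7=10  [TAKEN]
PC=8  xor  $r3, $r4, $r4     | $r0=0 $r1=12 $r2=29 $r3=0 $r4=13 $r5=19 $r6=28 $r7=10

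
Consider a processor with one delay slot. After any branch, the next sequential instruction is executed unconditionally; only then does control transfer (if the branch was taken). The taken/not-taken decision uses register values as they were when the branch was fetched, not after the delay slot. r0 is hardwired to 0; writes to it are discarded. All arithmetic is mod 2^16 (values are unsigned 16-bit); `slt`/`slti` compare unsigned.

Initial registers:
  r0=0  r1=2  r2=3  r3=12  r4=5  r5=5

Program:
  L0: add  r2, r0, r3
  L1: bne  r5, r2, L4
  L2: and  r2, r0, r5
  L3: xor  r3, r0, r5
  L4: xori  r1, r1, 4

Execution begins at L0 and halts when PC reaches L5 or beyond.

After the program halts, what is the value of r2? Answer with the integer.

PC=0  add  r2, r0, r3        | r0=0 r1=2 r2=12 r3=12 r4=5 r5=5
PC=1  bne  r5, r2, L4        | r0=0 r1=2 r2=12 r3=12 r4=5 r5=5  [TAKEN]
PC=2  and  r2, r0, r5        | r0=0 r1=2 r2=0 r3=12 r4=5 r5=5
PC=4  xori  r1, r1, 4        | r0=0 r1=6 r2=0 r3=12 r4=5 r5=5

0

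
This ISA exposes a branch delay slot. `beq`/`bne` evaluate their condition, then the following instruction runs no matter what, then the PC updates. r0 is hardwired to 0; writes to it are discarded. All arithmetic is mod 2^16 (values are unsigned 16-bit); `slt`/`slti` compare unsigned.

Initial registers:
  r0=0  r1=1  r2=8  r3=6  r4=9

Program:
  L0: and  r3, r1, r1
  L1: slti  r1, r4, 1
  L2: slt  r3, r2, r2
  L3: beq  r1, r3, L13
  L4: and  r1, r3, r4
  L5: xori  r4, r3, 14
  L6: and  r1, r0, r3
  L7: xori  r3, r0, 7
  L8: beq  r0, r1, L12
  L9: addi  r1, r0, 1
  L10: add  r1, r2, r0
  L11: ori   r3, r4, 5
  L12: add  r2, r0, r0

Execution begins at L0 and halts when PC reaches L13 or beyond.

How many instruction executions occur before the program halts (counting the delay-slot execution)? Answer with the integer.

[0] and  r3, r1, r1  →  {r0:0, r1:1, r2:8, r3:1, r4:9}
[1] slti  r1, r4, 1  →  {r0:0, r1:0, r2:8, r3:1, r4:9}
[2] slt  r3, r2, r2  →  {r0:0, r1:0, r2:8, r3:0, r4:9}
[3] beq  r1, r3, L13  →  {r0:0, r1:0, r2:8, r3:0, r4:9}  ⟨branch taken⟩
[4] and  r1, r3, r4  →  {r0:0, r1:0, r2:8, r3:0, r4:9}

5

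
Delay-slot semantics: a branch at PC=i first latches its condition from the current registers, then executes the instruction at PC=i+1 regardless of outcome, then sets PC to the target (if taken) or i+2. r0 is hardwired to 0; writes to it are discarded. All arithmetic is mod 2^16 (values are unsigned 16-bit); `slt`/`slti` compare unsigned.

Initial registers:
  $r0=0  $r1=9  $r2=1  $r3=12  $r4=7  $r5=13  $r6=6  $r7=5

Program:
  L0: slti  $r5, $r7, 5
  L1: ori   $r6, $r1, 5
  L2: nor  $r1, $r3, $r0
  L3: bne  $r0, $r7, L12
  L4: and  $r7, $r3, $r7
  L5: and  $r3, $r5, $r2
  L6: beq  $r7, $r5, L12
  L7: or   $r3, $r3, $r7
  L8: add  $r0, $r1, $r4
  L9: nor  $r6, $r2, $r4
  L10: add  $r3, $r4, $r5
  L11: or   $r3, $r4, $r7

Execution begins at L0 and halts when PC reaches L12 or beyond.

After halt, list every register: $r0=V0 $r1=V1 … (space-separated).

$r0=0 $r1=65523 $r2=1 $r3=12 $r4=7 $r5=0 $r6=13 $r7=4

#0 slti  $r5, $r7, 5 ; 0/9/1/12/7/0/6/5
#1 ori   $r6, $r1, 5 ; 0/9/1/12/7/0/13/5
#2 nor  $r1, $r3, $r0 ; 0/65523/1/12/7/0/13/5
#3 bne  $r0, $r7, L12 ; 0/65523/1/12/7/0/13/5 ; →target
#4 and  $r7, $r3, $r7 ; 0/65523/1/12/7/0/13/4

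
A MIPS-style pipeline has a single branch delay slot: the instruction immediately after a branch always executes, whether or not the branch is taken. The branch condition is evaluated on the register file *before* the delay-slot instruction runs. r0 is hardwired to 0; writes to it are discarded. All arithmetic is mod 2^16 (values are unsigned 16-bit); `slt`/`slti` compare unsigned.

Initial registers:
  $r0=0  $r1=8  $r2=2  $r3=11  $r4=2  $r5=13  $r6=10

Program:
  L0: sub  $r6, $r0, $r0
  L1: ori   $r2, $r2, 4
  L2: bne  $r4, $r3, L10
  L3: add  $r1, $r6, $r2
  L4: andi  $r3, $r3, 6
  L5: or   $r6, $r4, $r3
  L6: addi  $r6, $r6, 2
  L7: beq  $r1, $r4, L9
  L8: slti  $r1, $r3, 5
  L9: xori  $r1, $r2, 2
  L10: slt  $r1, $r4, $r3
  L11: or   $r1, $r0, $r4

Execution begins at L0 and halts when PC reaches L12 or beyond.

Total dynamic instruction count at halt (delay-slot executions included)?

6

[0] sub  $r6, $r0, $r0  →  {$r0:0, $r1:8, $r2:2, $r3:11, $r4:2, $r5:13, $r6:0}
[1] ori   $r2, $r2, 4  →  {$r0:0, $r1:8, $r2:6, $r3:11, $r4:2, $r5:13, $r6:0}
[2] bne  $r4, $r3, L10  →  {$r0:0, $r1:8, $r2:6, $r3:11, $r4:2, $r5:13, $r6:0}  ⟨branch taken⟩
[3] add  $r1, $r6, $r2  →  {$r0:0, $r1:6, $r2:6, $r3:11, $r4:2, $r5:13, $r6:0}
[10] slt  $r1, $r4, $r3  →  {$r0:0, $r1:1, $r2:6, $r3:11, $r4:2, $r5:13, $r6:0}
[11] or   $r1, $r0, $r4  →  {$r0:0, $r1:2, $r2:6, $r3:11, $r4:2, $r5:13, $r6:0}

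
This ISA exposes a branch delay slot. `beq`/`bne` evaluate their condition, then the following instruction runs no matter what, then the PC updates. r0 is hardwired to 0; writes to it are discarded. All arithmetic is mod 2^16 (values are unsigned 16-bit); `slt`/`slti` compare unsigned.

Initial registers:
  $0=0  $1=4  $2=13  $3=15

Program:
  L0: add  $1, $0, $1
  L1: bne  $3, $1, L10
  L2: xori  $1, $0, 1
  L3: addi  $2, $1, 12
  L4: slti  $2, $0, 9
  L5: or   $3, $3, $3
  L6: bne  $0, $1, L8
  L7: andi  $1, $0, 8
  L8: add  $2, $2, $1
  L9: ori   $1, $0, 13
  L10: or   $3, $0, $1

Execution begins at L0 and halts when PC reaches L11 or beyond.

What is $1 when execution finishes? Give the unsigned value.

#0 add  $1, $0, $1 ; 0/4/13/15
#1 bne  $3, $1, L10 ; 0/4/13/15 ; →target
#2 xori  $1, $0, 1 ; 0/1/13/15
#10 or   $3, $0, $1 ; 0/1/13/1

1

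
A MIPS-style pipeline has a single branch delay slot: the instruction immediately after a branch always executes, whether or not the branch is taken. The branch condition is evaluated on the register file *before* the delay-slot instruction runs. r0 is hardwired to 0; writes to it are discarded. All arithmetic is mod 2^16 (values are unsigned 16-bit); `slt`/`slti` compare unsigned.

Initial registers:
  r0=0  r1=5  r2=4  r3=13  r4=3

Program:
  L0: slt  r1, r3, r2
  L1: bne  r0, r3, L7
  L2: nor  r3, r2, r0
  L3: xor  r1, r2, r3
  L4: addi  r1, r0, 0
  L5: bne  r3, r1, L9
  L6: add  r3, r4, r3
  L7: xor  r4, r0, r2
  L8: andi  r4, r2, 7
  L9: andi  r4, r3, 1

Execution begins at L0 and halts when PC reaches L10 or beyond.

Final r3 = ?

  step pc=0: slt  r1, r3, r2  regs=(0,0,4,13,3)
  step pc=1: bne  r0, r3, L7  cond=T  regs=(0,0,4,13,3)
  step pc=2: nor  r3, r2, r0  regs=(0,0,4,65531,3)
  step pc=7: xor  r4, r0, r2  regs=(0,0,4,65531,4)
  step pc=8: andi  r4, r2, 7  regs=(0,0,4,65531,4)
  step pc=9: andi  r4, r3, 1  regs=(0,0,4,65531,1)

65531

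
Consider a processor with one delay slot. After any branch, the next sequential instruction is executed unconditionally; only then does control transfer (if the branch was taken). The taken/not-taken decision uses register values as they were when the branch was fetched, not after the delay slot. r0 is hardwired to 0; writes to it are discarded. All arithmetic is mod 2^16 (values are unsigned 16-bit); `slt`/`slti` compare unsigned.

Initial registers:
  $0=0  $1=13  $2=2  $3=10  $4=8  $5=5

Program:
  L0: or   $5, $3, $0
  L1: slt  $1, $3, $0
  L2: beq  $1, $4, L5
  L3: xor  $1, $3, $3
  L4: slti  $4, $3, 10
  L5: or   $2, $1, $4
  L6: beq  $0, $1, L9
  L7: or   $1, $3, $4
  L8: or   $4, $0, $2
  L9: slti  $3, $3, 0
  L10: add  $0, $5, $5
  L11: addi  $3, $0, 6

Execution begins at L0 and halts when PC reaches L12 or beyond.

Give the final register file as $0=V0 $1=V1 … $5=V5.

$0=0 $1=10 $2=0 $3=6 $4=0 $5=10

[0] or   $5, $3, $0  →  {$0:0, $1:13, $2:2, $3:10, $4:8, $5:10}
[1] slt  $1, $3, $0  →  {$0:0, $1:0, $2:2, $3:10, $4:8, $5:10}
[2] beq  $1, $4, L5  →  {$0:0, $1:0, $2:2, $3:10, $4:8, $5:10}  ⟨branch fallthrough⟩
[3] xor  $1, $3, $3  →  {$0:0, $1:0, $2:2, $3:10, $4:8, $5:10}
[4] slti  $4, $3, 10  →  {$0:0, $1:0, $2:2, $3:10, $4:0, $5:10}
[5] or   $2, $1, $4  →  {$0:0, $1:0, $2:0, $3:10, $4:0, $5:10}
[6] beq  $0, $1, L9  →  {$0:0, $1:0, $2:0, $3:10, $4:0, $5:10}  ⟨branch taken⟩
[7] or   $1, $3, $4  →  {$0:0, $1:10, $2:0, $3:10, $4:0, $5:10}
[9] slti  $3, $3, 0  →  {$0:0, $1:10, $2:0, $3:0, $4:0, $5:10}
[10] add  $0, $5, $5  →  {$0:0, $1:10, $2:0, $3:0, $4:0, $5:10}
[11] addi  $3, $0, 6  →  {$0:0, $1:10, $2:0, $3:6, $4:0, $5:10}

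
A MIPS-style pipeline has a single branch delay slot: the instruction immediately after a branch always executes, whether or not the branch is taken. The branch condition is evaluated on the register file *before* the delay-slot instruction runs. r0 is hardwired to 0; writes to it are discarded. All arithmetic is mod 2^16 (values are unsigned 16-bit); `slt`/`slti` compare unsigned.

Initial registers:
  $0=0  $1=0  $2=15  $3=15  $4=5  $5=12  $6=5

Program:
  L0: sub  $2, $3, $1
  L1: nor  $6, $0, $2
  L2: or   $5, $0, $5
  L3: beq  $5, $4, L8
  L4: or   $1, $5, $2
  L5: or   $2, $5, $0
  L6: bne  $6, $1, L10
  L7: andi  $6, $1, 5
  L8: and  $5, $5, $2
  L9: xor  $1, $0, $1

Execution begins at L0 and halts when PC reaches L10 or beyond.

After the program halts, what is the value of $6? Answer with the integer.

5

[0] sub  $2, $3, $1  →  {$0:0, $1:0, $2:15, $3:15, $4:5, $5:12, $6:5}
[1] nor  $6, $0, $2  →  {$0:0, $1:0, $2:15, $3:15, $4:5, $5:12, $6:65520}
[2] or   $5, $0, $5  →  {$0:0, $1:0, $2:15, $3:15, $4:5, $5:12, $6:65520}
[3] beq  $5, $4, L8  →  {$0:0, $1:0, $2:15, $3:15, $4:5, $5:12, $6:65520}  ⟨branch fallthrough⟩
[4] or   $1, $5, $2  →  {$0:0, $1:15, $2:15, $3:15, $4:5, $5:12, $6:65520}
[5] or   $2, $5, $0  →  {$0:0, $1:15, $2:12, $3:15, $4:5, $5:12, $6:65520}
[6] bne  $6, $1, L10  →  {$0:0, $1:15, $2:12, $3:15, $4:5, $5:12, $6:65520}  ⟨branch taken⟩
[7] andi  $6, $1, 5  →  {$0:0, $1:15, $2:12, $3:15, $4:5, $5:12, $6:5}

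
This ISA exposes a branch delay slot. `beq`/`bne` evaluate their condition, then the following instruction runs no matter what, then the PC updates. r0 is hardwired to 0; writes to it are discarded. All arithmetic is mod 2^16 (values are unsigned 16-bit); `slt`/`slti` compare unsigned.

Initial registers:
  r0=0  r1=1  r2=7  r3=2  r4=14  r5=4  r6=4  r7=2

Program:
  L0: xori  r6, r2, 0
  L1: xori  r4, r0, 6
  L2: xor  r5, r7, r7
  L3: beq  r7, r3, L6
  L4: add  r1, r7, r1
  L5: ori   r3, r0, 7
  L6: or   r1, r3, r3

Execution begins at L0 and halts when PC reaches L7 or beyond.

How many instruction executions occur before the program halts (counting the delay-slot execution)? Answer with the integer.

6

PC=0  xori  r6, r2, 0        | r0=0 r1=1 r2=7 r3=2 r4=14 r5=4 r6=7 r7=2
PC=1  xori  r4, r0, 6        | r0=0 r1=1 r2=7 r3=2 r4=6 r5=4 r6=7 r7=2
PC=2  xor  r5, r7, r7        | r0=0 r1=1 r2=7 r3=2 r4=6 r5=0 r6=7 r7=2
PC=3  beq  r7, r3, L6        | r0=0 r1=1 r2=7 r3=2 r4=6 r5=0 r6=7 r7=2  [TAKEN]
PC=4  add  r1, r7, r1        | r0=0 r1=3 r2=7 r3=2 r4=6 r5=0 r6=7 r7=2
PC=6  or   r1, r3, r3        | r0=0 r1=2 r2=7 r3=2 r4=6 r5=0 r6=7 r7=2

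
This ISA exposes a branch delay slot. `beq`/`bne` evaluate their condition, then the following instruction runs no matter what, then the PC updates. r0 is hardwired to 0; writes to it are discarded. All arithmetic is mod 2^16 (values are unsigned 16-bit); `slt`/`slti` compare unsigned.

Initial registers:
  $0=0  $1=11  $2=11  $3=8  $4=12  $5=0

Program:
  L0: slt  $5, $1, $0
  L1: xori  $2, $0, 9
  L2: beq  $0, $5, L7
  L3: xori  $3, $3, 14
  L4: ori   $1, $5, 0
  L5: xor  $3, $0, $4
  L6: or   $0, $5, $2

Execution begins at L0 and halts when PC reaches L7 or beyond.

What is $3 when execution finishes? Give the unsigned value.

6

[0] slt  $5, $1, $0  →  {$0:0, $1:11, $2:11, $3:8, $4:12, $5:0}
[1] xori  $2, $0, 9  →  {$0:0, $1:11, $2:9, $3:8, $4:12, $5:0}
[2] beq  $0, $5, L7  →  {$0:0, $1:11, $2:9, $3:8, $4:12, $5:0}  ⟨branch taken⟩
[3] xori  $3, $3, 14  →  {$0:0, $1:11, $2:9, $3:6, $4:12, $5:0}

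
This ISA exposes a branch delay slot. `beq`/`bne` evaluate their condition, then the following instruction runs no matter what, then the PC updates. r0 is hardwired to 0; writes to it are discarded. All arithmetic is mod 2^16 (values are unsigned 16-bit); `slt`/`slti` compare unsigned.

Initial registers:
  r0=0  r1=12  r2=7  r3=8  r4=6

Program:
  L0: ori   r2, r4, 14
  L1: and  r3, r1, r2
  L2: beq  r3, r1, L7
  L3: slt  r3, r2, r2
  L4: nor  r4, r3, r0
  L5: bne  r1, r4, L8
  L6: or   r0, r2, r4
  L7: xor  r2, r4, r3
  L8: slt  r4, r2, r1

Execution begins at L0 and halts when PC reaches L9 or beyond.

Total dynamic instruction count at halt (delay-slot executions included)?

6

PC=0  ori   r2, r4, 14       | r0=0 r1=12 r2=14 r3=8 r4=6
PC=1  and  r3, r1, r2        | r0=0 r1=12 r2=14 r3=12 r4=6
PC=2  beq  r3, r1, L7        | r0=0 r1=12 r2=14 r3=12 r4=6  [TAKEN]
PC=3  slt  r3, r2, r2        | r0=0 r1=12 r2=14 r3=0 r4=6
PC=7  xor  r2, r4, r3        | r0=0 r1=12 r2=6 r3=0 r4=6
PC=8  slt  r4, r2, r1        | r0=0 r1=12 r2=6 r3=0 r4=1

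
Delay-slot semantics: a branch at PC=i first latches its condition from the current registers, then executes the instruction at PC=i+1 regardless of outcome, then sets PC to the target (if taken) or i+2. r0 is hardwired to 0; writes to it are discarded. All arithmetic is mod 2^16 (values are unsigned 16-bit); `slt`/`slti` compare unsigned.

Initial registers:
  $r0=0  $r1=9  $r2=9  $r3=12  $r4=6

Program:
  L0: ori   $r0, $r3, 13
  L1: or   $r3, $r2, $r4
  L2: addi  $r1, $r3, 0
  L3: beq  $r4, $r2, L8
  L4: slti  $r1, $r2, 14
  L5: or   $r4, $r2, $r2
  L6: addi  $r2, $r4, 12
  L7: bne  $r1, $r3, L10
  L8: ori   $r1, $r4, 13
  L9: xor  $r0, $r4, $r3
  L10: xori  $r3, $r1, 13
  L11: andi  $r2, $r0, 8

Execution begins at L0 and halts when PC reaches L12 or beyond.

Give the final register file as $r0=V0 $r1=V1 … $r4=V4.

$r0=0 $r1=13 $r2=0 $r3=0 $r4=9

#0 ori   $r0, $r3, 13 ; 0/9/9/12/6
#1 or   $r3, $r2, $r4 ; 0/9/9/15/6
#2 addi  $r1, $r3, 0 ; 0/15/9/15/6
#3 beq  $r4, $r2, L8 ; 0/15/9/15/6 ; →fallthru
#4 slti  $r1, $r2, 14 ; 0/1/9/15/6
#5 or   $r4, $r2, $r2 ; 0/1/9/15/9
#6 addi  $r2, $r4, 12 ; 0/1/21/15/9
#7 bne  $r1, $r3, L10 ; 0/1/21/15/9 ; →target
#8 ori   $r1, $r4, 13 ; 0/13/21/15/9
#10 xori  $r3, $r1, 13 ; 0/13/21/0/9
#11 andi  $r2, $r0, 8 ; 0/13/0/0/9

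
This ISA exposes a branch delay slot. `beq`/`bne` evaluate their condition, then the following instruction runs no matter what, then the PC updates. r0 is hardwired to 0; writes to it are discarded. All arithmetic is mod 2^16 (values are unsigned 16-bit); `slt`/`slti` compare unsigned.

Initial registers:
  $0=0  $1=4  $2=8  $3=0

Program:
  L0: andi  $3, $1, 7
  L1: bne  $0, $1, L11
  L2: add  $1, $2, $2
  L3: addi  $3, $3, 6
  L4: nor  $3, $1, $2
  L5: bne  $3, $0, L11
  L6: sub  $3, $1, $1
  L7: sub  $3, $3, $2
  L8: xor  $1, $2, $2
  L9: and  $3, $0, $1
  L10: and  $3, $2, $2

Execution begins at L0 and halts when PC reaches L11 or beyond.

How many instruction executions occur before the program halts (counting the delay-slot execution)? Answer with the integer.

3

PC=0  andi  $3, $1, 7        | $0=0 $1=4 $2=8 $3=4
PC=1  bne  $0, $1, L11       | $0=0 $1=4 $2=8 $3=4  [TAKEN]
PC=2  add  $1, $2, $2        | $0=0 $1=16 $2=8 $3=4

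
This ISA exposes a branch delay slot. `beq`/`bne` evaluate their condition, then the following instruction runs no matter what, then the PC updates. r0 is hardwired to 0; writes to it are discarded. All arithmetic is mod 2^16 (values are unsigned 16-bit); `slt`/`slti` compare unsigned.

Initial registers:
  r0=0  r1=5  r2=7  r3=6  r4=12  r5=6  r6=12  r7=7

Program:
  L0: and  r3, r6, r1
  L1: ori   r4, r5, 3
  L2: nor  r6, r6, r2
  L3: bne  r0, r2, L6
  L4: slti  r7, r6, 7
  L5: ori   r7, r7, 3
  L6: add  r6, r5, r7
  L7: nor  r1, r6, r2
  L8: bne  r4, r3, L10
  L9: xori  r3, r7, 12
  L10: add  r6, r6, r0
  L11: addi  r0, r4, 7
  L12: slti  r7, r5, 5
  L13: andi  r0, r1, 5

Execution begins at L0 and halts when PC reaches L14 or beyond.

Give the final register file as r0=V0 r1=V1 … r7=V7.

[0] and  r3, r6, r1  →  {r0:0, r1:5, r2:7, r3:4, r4:12, r5:6, r6:12, r7:7}
[1] ori   r4, r5, 3  →  {r0:0, r1:5, r2:7, r3:4, r4:7, r5:6, r6:12, r7:7}
[2] nor  r6, r6, r2  →  {r0:0, r1:5, r2:7, r3:4, r4:7, r5:6, r6:65520, r7:7}
[3] bne  r0, r2, L6  →  {r0:0, r1:5, r2:7, r3:4, r4:7, r5:6, r6:65520, r7:7}  ⟨branch taken⟩
[4] slti  r7, r6, 7  →  {r0:0, r1:5, r2:7, r3:4, r4:7, r5:6, r6:65520, r7:0}
[6] add  r6, r5, r7  →  {r0:0, r1:5, r2:7, r3:4, r4:7, r5:6, r6:6, r7:0}
[7] nor  r1, r6, r2  →  {r0:0, r1:65528, r2:7, r3:4, r4:7, r5:6, r6:6, r7:0}
[8] bne  r4, r3, L10  →  {r0:0, r1:65528, r2:7, r3:4, r4:7, r5:6, r6:6, r7:0}  ⟨branch taken⟩
[9] xori  r3, r7, 12  →  {r0:0, r1:65528, r2:7, r3:12, r4:7, r5:6, r6:6, r7:0}
[10] add  r6, r6, r0  →  {r0:0, r1:65528, r2:7, r3:12, r4:7, r5:6, r6:6, r7:0}
[11] addi  r0, r4, 7  →  {r0:0, r1:65528, r2:7, r3:12, r4:7, r5:6, r6:6, r7:0}
[12] slti  r7, r5, 5  →  {r0:0, r1:65528, r2:7, r3:12, r4:7, r5:6, r6:6, r7:0}
[13] andi  r0, r1, 5  →  {r0:0, r1:65528, r2:7, r3:12, r4:7, r5:6, r6:6, r7:0}

r0=0 r1=65528 r2=7 r3=12 r4=7 r5=6 r6=6 r7=0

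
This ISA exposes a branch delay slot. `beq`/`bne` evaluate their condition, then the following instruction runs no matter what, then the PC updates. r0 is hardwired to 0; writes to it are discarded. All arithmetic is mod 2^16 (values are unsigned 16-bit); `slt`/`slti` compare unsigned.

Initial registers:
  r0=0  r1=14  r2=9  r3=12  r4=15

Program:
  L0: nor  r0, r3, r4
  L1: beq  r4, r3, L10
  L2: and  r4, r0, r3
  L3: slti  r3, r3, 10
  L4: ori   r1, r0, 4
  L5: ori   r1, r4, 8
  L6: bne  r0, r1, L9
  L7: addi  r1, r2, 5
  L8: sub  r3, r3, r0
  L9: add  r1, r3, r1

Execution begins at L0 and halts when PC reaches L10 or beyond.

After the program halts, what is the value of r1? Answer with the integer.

14

[0] nor  r0, r3, r4  →  {r0:0, r1:14, r2:9, r3:12, r4:15}
[1] beq  r4, r3, L10  →  {r0:0, r1:14, r2:9, r3:12, r4:15}  ⟨branch fallthrough⟩
[2] and  r4, r0, r3  →  {r0:0, r1:14, r2:9, r3:12, r4:0}
[3] slti  r3, r3, 10  →  {r0:0, r1:14, r2:9, r3:0, r4:0}
[4] ori   r1, r0, 4  →  {r0:0, r1:4, r2:9, r3:0, r4:0}
[5] ori   r1, r4, 8  →  {r0:0, r1:8, r2:9, r3:0, r4:0}
[6] bne  r0, r1, L9  →  {r0:0, r1:8, r2:9, r3:0, r4:0}  ⟨branch taken⟩
[7] addi  r1, r2, 5  →  {r0:0, r1:14, r2:9, r3:0, r4:0}
[9] add  r1, r3, r1  →  {r0:0, r1:14, r2:9, r3:0, r4:0}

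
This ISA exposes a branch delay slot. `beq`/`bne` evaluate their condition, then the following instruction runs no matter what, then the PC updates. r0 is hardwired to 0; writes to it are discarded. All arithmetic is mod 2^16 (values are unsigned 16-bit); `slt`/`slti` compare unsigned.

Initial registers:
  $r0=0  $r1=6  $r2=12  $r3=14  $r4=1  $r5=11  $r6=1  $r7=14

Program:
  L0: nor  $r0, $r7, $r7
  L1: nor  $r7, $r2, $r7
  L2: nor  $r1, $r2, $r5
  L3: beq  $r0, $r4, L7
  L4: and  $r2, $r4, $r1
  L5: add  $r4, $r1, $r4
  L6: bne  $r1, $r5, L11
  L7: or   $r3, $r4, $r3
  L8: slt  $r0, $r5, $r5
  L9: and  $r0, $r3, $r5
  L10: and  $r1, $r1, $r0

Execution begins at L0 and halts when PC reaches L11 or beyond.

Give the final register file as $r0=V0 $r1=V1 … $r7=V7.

$r0=0 $r1=65520 $r2=0 $r3=65535 $r4=65521 $r5=11 $r6=1 $r7=65521

[0] nor  $r0, $r7, $r7  →  {$r0:0, $r1:6, $r2:12, $r3:14, $r4:1, $r5:11, $r6:1, $r7:14}
[1] nor  $r7, $r2, $r7  →  {$r0:0, $r1:6, $r2:12, $r3:14, $r4:1, $r5:11, $r6:1, $r7:65521}
[2] nor  $r1, $r2, $r5  →  {$r0:0, $r1:65520, $r2:12, $r3:14, $r4:1, $r5:11, $r6:1, $r7:65521}
[3] beq  $r0, $r4, L7  →  {$r0:0, $r1:65520, $r2:12, $r3:14, $r4:1, $r5:11, $r6:1, $r7:65521}  ⟨branch fallthrough⟩
[4] and  $r2, $r4, $r1  →  {$r0:0, $r1:65520, $r2:0, $r3:14, $r4:1, $r5:11, $r6:1, $r7:65521}
[5] add  $r4, $r1, $r4  →  {$r0:0, $r1:65520, $r2:0, $r3:14, $r4:65521, $r5:11, $r6:1, $r7:65521}
[6] bne  $r1, $r5, L11  →  {$r0:0, $r1:65520, $r2:0, $r3:14, $r4:65521, $r5:11, $r6:1, $r7:65521}  ⟨branch taken⟩
[7] or   $r3, $r4, $r3  →  {$r0:0, $r1:65520, $r2:0, $r3:65535, $r4:65521, $r5:11, $r6:1, $r7:65521}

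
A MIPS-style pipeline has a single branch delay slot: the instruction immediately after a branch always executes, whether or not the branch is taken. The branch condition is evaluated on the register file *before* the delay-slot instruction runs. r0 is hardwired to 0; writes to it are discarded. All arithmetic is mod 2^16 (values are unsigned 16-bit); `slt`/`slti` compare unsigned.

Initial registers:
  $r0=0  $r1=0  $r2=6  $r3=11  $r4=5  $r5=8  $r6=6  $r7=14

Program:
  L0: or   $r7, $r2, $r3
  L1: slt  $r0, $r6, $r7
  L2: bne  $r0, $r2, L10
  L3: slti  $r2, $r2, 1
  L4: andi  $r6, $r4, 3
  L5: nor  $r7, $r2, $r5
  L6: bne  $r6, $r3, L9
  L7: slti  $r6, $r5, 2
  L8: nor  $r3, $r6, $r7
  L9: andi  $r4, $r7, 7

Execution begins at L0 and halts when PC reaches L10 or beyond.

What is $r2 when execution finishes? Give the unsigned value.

0

PC=0  or   $r7, $r2, $r3     | $r0=0 $r1=0 $r2=6 $r3=11 $r4=5 $r5=8 $r6=6 $r7=15
PC=1  slt  $r0, $r6, $r7     | $r0=0 $r1=0 $r2=6 $r3=11 $r4=5 $r5=8 $r6=6 $r7=15
PC=2  bne  $r0, $r2, L10     | $r0=0 $r1=0 $r2=6 $r3=11 $r4=5 $r5=8 $r6=6 $r7=15  [TAKEN]
PC=3  slti  $r2, $r2, 1      | $r0=0 $r1=0 $r2=0 $r3=11 $r4=5 $r5=8 $r6=6 $r7=15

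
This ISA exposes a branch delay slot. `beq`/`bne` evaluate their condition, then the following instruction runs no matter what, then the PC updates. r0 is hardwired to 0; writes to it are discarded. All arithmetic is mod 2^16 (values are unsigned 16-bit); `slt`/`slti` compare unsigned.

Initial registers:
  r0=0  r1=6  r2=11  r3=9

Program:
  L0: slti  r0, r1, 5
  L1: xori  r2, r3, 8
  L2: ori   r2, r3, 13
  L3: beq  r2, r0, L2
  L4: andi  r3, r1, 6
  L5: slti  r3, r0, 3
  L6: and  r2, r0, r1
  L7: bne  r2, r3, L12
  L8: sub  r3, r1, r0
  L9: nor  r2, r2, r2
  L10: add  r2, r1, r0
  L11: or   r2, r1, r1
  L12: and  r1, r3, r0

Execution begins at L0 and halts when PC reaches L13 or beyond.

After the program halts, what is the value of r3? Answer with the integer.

  step pc=0: slti  r0, r1, 5  regs=(0,6,11,9)
  step pc=1: xori  r2, r3, 8  regs=(0,6,1,9)
  step pc=2: ori   r2, r3, 13  regs=(0,6,13,9)
  step pc=3: beq  r2, r0, L2  cond=F  regs=(0,6,13,9)
  step pc=4: andi  r3, r1, 6  regs=(0,6,13,6)
  step pc=5: slti  r3, r0, 3  regs=(0,6,13,1)
  step pc=6: and  r2, r0, r1  regs=(0,6,0,1)
  step pc=7: bne  r2, r3, L12  cond=T  regs=(0,6,0,1)
  step pc=8: sub  r3, r1, r0  regs=(0,6,0,6)
  step pc=12: and  r1, r3, r0  regs=(0,0,0,6)

6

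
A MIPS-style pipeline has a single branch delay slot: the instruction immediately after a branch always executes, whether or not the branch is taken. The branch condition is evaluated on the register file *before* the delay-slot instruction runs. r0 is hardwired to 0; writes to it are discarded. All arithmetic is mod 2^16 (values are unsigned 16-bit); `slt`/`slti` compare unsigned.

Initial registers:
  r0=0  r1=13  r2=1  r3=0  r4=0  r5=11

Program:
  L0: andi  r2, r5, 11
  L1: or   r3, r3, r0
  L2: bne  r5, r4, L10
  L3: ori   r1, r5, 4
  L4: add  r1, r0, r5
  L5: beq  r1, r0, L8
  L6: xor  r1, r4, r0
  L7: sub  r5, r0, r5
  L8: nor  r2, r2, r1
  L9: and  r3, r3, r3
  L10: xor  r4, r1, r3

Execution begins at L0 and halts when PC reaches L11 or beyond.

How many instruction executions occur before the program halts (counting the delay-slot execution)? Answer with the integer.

  step pc=0: andi  r2, r5, 11  regs=(0,13,11,0,0,11)
  step pc=1: or   r3, r3, r0  regs=(0,13,11,0,0,11)
  step pc=2: bne  r5, r4, L10  cond=T  regs=(0,13,11,0,0,11)
  step pc=3: ori   r1, r5, 4  regs=(0,15,11,0,0,11)
  step pc=10: xor  r4, r1, r3  regs=(0,15,11,0,15,11)

5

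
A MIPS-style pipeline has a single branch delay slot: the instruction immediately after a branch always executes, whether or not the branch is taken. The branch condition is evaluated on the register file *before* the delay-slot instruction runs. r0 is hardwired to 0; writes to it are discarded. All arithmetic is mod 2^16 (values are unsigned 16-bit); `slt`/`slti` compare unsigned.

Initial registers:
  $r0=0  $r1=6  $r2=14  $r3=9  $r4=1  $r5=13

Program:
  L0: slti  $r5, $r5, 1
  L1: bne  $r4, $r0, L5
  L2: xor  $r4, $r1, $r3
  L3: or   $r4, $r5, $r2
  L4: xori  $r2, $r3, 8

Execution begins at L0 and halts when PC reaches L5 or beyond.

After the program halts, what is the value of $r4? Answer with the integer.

15

#0 slti  $r5, $r5, 1 ; 0/6/14/9/1/0
#1 bne  $r4, $r0, L5 ; 0/6/14/9/1/0 ; →target
#2 xor  $r4, $r1, $r3 ; 0/6/14/9/15/0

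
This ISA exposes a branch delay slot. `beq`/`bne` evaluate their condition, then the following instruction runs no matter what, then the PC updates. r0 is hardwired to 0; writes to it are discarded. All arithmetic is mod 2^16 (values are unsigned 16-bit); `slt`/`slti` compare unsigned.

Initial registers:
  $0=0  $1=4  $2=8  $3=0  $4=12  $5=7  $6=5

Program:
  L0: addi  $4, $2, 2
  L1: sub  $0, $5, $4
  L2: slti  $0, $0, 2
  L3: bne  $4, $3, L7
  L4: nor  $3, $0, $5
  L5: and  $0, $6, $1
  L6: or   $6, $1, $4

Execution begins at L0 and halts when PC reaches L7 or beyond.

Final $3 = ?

PC=0  addi  $4, $2, 2        | $0=0 $1=4 $2=8 $3=0 $4=10 $5=7 $6=5
PC=1  sub  $0, $5, $4        | $0=0 $1=4 $2=8 $3=0 $4=10 $5=7 $6=5
PC=2  slti  $0, $0, 2        | $0=0 $1=4 $2=8 $3=0 $4=10 $5=7 $6=5
PC=3  bne  $4, $3, L7        | $0=0 $1=4 $2=8 $3=0 $4=10 $5=7 $6=5  [TAKEN]
PC=4  nor  $3, $0, $5        | $0=0 $1=4 $2=8 $3=65528 $4=10 $5=7 $6=5

65528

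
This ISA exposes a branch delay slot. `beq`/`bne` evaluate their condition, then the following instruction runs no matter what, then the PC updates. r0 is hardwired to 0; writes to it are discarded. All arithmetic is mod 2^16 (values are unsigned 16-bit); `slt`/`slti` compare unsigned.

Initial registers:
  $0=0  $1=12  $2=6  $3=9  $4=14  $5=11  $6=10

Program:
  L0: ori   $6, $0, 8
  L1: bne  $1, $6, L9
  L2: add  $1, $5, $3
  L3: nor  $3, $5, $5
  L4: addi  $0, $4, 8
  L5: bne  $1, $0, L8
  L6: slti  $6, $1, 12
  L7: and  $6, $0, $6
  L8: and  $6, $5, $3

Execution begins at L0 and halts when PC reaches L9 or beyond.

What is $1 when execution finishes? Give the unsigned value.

20

[0] ori   $6, $0, 8  →  {$0:0, $1:12, $2:6, $3:9, $4:14, $5:11, $6:8}
[1] bne  $1, $6, L9  →  {$0:0, $1:12, $2:6, $3:9, $4:14, $5:11, $6:8}  ⟨branch taken⟩
[2] add  $1, $5, $3  →  {$0:0, $1:20, $2:6, $3:9, $4:14, $5:11, $6:8}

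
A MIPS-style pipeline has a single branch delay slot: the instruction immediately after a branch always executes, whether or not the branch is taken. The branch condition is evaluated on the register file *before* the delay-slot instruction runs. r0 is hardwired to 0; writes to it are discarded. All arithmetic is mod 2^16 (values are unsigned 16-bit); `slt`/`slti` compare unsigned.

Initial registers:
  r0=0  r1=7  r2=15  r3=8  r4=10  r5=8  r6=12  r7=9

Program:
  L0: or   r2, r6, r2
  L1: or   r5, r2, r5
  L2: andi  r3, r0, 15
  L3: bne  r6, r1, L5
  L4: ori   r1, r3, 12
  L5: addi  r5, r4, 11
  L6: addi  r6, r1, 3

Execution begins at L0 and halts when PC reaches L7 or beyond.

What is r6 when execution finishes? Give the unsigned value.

15

  step pc=0: or   r2, r6, r2  regs=(0,7,15,8,10,8,12,9)
  step pc=1: or   r5, r2, r5  regs=(0,7,15,8,10,15,12,9)
  step pc=2: andi  r3, r0, 15  regs=(0,7,15,0,10,15,12,9)
  step pc=3: bne  r6, r1, L5  cond=T  regs=(0,7,15,0,10,15,12,9)
  step pc=4: ori   r1, r3, 12  regs=(0,12,15,0,10,15,12,9)
  step pc=5: addi  r5, r4, 11  regs=(0,12,15,0,10,21,12,9)
  step pc=6: addi  r6, r1, 3  regs=(0,12,15,0,10,21,15,9)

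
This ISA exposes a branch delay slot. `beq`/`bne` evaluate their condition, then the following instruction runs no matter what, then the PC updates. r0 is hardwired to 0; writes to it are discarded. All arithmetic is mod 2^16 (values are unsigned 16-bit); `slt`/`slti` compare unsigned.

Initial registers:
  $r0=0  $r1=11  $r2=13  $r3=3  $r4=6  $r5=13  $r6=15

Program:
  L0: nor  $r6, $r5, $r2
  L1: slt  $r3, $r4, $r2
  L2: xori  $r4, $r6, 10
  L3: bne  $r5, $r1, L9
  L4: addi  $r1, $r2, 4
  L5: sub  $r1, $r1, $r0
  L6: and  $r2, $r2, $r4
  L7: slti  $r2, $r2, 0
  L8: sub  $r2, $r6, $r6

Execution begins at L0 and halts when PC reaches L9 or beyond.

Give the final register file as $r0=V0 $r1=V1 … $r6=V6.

  step pc=0: nor  $r6, $r5, $r2  regs=(0,11,13,3,6,13,65522)
  step pc=1: slt  $r3, $r4, $r2  regs=(0,11,13,1,6,13,65522)
  step pc=2: xori  $r4, $r6, 10  regs=(0,11,13,1,65528,13,65522)
  step pc=3: bne  $r5, $r1, L9  cond=T  regs=(0,11,13,1,65528,13,65522)
  step pc=4: addi  $r1, $r2, 4  regs=(0,17,13,1,65528,13,65522)

$r0=0 $r1=17 $r2=13 $r3=1 $r4=65528 $r5=13 $r6=65522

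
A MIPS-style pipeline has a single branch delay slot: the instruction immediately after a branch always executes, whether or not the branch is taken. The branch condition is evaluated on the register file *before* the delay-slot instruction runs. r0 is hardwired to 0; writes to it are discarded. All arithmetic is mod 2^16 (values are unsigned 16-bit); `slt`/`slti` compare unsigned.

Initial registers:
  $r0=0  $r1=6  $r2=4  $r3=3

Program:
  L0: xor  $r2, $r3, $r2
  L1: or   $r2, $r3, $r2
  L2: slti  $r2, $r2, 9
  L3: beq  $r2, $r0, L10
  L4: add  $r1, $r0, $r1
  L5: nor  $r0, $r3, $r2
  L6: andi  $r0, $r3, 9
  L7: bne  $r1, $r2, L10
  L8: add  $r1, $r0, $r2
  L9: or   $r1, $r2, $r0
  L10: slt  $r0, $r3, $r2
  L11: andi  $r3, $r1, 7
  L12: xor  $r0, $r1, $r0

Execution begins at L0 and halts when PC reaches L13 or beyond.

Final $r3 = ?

#0 xor  $r2, $r3, $r2 ; 0/6/7/3
#1 or   $r2, $r3, $r2 ; 0/6/7/3
#2 slti  $r2, $r2, 9 ; 0/6/1/3
#3 beq  $r2, $r0, L10 ; 0/6/1/3 ; →fallthru
#4 add  $r1, $r0, $r1 ; 0/6/1/3
#5 nor  $r0, $r3, $r2 ; 0/6/1/3
#6 andi  $r0, $r3, 9 ; 0/6/1/3
#7 bne  $r1, $r2, L10 ; 0/6/1/3 ; →target
#8 add  $r1, $r0, $r2 ; 0/1/1/3
#10 slt  $r0, $r3, $r2 ; 0/1/1/3
#11 andi  $r3, $r1, 7 ; 0/1/1/1
#12 xor  $r0, $r1, $r0 ; 0/1/1/1

1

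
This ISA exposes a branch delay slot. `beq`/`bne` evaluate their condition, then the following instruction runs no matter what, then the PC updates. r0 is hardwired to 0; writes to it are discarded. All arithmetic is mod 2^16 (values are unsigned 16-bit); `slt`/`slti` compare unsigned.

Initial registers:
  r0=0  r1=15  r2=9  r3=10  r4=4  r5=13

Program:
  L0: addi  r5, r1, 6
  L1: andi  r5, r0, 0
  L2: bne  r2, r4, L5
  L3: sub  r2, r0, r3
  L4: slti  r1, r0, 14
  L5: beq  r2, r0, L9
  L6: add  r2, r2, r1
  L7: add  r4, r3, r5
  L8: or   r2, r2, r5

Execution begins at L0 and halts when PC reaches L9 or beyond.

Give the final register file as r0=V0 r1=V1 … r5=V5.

r0=0 r1=15 r2=5 r3=10 r4=10 r5=0

[0] addi  r5, r1, 6  →  {r0:0, r1:15, r2:9, r3:10, r4:4, r5:21}
[1] andi  r5, r0, 0  →  {r0:0, r1:15, r2:9, r3:10, r4:4, r5:0}
[2] bne  r2, r4, L5  →  {r0:0, r1:15, r2:9, r3:10, r4:4, r5:0}  ⟨branch taken⟩
[3] sub  r2, r0, r3  →  {r0:0, r1:15, r2:65526, r3:10, r4:4, r5:0}
[5] beq  r2, r0, L9  →  {r0:0, r1:15, r2:65526, r3:10, r4:4, r5:0}  ⟨branch fallthrough⟩
[6] add  r2, r2, r1  →  {r0:0, r1:15, r2:5, r3:10, r4:4, r5:0}
[7] add  r4, r3, r5  →  {r0:0, r1:15, r2:5, r3:10, r4:10, r5:0}
[8] or   r2, r2, r5  →  {r0:0, r1:15, r2:5, r3:10, r4:10, r5:0}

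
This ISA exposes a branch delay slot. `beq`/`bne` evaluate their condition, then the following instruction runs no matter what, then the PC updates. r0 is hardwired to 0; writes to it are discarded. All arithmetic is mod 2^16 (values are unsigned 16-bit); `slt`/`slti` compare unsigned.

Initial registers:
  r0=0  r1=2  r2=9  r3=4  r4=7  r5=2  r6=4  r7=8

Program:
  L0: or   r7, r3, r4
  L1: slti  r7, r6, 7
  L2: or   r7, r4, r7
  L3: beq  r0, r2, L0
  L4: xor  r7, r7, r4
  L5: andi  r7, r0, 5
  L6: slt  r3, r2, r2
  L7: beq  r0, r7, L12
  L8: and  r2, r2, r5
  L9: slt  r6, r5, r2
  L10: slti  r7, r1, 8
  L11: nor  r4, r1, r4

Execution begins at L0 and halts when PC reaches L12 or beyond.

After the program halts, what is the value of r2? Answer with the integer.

0

  step pc=0: or   r7, r3, r4  regs=(0,2,9,4,7,2,4,7)
  step pc=1: slti  r7, r6, 7  regs=(0,2,9,4,7,2,4,1)
  step pc=2: or   r7, r4, r7  regs=(0,2,9,4,7,2,4,7)
  step pc=3: beq  r0, r2, L0  cond=F  regs=(0,2,9,4,7,2,4,7)
  step pc=4: xor  r7, r7, r4  regs=(0,2,9,4,7,2,4,0)
  step pc=5: andi  r7, r0, 5  regs=(0,2,9,4,7,2,4,0)
  step pc=6: slt  r3, r2, r2  regs=(0,2,9,0,7,2,4,0)
  step pc=7: beq  r0, r7, L12  cond=T  regs=(0,2,9,0,7,2,4,0)
  step pc=8: and  r2, r2, r5  regs=(0,2,0,0,7,2,4,0)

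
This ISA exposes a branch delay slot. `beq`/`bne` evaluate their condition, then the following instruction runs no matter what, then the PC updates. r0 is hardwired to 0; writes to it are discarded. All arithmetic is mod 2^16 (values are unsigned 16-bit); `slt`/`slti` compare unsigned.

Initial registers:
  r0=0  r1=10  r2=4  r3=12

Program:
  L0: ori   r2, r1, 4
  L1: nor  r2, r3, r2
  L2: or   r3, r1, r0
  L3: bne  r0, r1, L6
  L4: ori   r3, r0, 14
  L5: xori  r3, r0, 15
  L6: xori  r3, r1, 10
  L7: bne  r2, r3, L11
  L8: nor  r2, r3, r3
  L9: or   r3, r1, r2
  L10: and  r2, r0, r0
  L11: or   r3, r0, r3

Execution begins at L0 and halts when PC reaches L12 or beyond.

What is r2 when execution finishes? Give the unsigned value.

#0 ori   r2, r1, 4 ; 0/10/14/12
#1 nor  r2, r3, r2 ; 0/10/65521/12
#2 or   r3, r1, r0 ; 0/10/65521/10
#3 bne  r0, r1, L6 ; 0/10/65521/10 ; →target
#4 ori   r3, r0, 14 ; 0/10/65521/14
#6 xori  r3, r1, 10 ; 0/10/65521/0
#7 bne  r2, r3, L11 ; 0/10/65521/0 ; →target
#8 nor  r2, r3, r3 ; 0/10/65535/0
#11 or   r3, r0, r3 ; 0/10/65535/0

65535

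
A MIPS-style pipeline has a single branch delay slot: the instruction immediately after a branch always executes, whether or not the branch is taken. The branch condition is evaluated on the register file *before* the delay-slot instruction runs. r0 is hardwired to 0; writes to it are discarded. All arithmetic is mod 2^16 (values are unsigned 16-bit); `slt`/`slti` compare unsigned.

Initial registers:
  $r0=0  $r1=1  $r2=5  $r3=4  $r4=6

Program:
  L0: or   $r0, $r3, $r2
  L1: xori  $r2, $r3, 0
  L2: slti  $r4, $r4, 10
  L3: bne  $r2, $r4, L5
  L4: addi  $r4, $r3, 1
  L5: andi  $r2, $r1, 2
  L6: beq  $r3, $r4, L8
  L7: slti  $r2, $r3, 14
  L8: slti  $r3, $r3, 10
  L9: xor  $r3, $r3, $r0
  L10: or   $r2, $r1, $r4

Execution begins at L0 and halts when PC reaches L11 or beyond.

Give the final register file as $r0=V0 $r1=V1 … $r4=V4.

$r0=0 $r1=1 $r2=5 $r3=1 $r4=5

[0] or   $r0, $r3, $r2  →  {$r0:0, $r1:1, $r2:5, $r3:4, $r4:6}
[1] xori  $r2, $r3, 0  →  {$r0:0, $r1:1, $r2:4, $r3:4, $r4:6}
[2] slti  $r4, $r4, 10  →  {$r0:0, $r1:1, $r2:4, $r3:4, $r4:1}
[3] bne  $r2, $r4, L5  →  {$r0:0, $r1:1, $r2:4, $r3:4, $r4:1}  ⟨branch taken⟩
[4] addi  $r4, $r3, 1  →  {$r0:0, $r1:1, $r2:4, $r3:4, $r4:5}
[5] andi  $r2, $r1, 2  →  {$r0:0, $r1:1, $r2:0, $r3:4, $r4:5}
[6] beq  $r3, $r4, L8  →  {$r0:0, $r1:1, $r2:0, $r3:4, $r4:5}  ⟨branch fallthrough⟩
[7] slti  $r2, $r3, 14  →  {$r0:0, $r1:1, $r2:1, $r3:4, $r4:5}
[8] slti  $r3, $r3, 10  →  {$r0:0, $r1:1, $r2:1, $r3:1, $r4:5}
[9] xor  $r3, $r3, $r0  →  {$r0:0, $r1:1, $r2:1, $r3:1, $r4:5}
[10] or   $r2, $r1, $r4  →  {$r0:0, $r1:1, $r2:5, $r3:1, $r4:5}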